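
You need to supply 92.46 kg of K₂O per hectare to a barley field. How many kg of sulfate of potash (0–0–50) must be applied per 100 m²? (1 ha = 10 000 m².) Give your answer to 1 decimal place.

1.8 kg of product per hundred sq m

Product per hectare = 92.46 / 50% = 184.92 kg.
Convert to per 100 m²: 184.92 × 0.01 = 1.8492 kg.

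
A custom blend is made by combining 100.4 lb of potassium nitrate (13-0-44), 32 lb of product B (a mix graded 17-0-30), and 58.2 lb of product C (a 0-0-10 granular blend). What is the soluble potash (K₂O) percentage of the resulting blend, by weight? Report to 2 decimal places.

31.27% K₂O

Total mass = 100.4 + 32 + 58.2 = 190.6 lb.
K₂O mass = 44%×100.4 + 30%×32 + 10%×58.2 = 59.596 lb.
% K₂O = 59.596 / 190.6 = 31.2676%.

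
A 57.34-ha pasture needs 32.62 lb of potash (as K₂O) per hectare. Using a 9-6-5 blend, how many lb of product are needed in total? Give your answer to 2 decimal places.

Product per hectare = 32.62 / 5% = 652.4 lb.
Total product = 652.4 × 57.34 = 37408.616 lb.

37408.62 lb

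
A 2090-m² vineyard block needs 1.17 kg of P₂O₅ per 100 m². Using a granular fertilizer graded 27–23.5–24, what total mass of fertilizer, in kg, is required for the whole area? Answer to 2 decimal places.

Product per 100 m² = 1.17 / 23.5% = 4.97872 kg.
Total product = 4.97872 × 2090 / 100 = 104.055 kg.

104.06 kg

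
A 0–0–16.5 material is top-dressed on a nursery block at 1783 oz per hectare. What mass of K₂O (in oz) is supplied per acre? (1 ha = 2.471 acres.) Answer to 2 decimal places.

119.06 oz K₂O per acre

K₂O per hectare = 1783 × 16.5% = 294.195 oz.
Convert to per acre: 294.195 × 0.404694 = 119.059 oz.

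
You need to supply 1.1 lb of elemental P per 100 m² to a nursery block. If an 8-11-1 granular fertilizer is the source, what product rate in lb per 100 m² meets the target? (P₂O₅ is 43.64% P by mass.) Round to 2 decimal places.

As P₂O₅: 1.1 / 0.4364 = 2.52062 lb per 100 m².
Product per 100 m² = 2.52062 / 11% = 22.9148 lb.

22.91 lb of product per hundred sq m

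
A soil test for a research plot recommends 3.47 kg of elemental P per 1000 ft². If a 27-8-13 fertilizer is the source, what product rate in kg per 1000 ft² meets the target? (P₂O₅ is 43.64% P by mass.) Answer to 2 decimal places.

As P₂O₅: 3.47 / 0.4364 = 7.95142 kg per 1000 ft².
Product per 1000 ft² = 7.95142 / 8% = 99.3928 kg.

99.39 kg of product per thousand sq ft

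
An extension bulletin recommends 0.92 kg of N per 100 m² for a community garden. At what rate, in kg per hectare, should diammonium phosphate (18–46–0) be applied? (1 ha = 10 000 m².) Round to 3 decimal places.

Product per 100 m² = 0.92 / 18% = 5.11111 kg.
Convert to per hectare: 5.11111 × 100 = 511.1111 kg.

511.111 kg of product per hectare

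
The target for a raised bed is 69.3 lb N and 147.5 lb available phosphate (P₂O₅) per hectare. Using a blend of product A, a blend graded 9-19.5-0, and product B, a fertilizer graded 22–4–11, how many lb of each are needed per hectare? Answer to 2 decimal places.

755.17 lb product A, 6.07 lb product B

Let a = lb of product A, b = lb of product B (per hectare).
N: 0.09·a + 0.22·b = 69.3
P₂O₅: 0.195·a + 0.04·b = 147.5
Eliminate b: (row1) − 0.22/0.04·(row2) → -0.9825·a = -741.95, so a = 755.165.
Then b = (147.5 − 0.195·755.165) / 0.04 = 6.0687.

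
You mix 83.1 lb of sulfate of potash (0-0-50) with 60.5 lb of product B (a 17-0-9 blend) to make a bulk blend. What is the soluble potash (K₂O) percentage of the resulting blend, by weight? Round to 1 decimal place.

Total mass = 83.1 + 60.5 = 143.6 lb.
K₂O mass = 50%×83.1 + 9%×60.5 = 46.995 lb.
% K₂O = 46.995 / 143.6 = 32.7263%.

32.7% K₂O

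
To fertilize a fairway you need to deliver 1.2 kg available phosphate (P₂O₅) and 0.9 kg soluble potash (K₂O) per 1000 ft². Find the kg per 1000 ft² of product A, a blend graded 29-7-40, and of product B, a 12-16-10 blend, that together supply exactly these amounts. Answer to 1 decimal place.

With a, b = kg per 1000 ft² of product A and product B:
P₂O₅: 0.07·a + 0.16·b = 1.2
K₂O: 0.4·a + 0.1·b = 0.9
Eliminate b: (row1) − 0.16/0.1·(row2) → -0.57·a = -0.24, so a = 0.421053.
Then b = (0.9 − 0.4·0.421053) / 0.1 = 7.31579.

0.4 kg product A, 7.3 kg product B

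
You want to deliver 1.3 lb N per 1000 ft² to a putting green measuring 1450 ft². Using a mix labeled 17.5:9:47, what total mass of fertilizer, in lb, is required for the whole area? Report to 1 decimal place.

Product per 1000 ft² = 1.3 / 17.5% = 7.42857 lb.
Total product = 7.42857 × 1450 / 1000 = 10.7714 lb.

10.8 lb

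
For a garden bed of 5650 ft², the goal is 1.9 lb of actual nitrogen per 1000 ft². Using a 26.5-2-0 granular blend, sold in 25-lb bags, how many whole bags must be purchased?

Product per 1000 ft² = 1.9 / 26.5% = 7.16981 lb.
Total product = 7.16981 × 5650 / 1000 = 40.5094 lb.
Bags = ⌈40.5094 / 25⌉ = 2.

2 bags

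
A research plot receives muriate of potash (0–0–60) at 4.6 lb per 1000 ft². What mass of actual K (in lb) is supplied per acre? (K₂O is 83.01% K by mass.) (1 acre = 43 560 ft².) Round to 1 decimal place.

K₂O per 1000 ft² = 4.6 × 60% = 2.76 lb.
Elemental K = 2.76 × 0.8301 = 2.29108 lb per 1000 ft².
Convert to per acre: 2.29108 × 43.56 = 99.7993 lb.

99.8 lb K per acre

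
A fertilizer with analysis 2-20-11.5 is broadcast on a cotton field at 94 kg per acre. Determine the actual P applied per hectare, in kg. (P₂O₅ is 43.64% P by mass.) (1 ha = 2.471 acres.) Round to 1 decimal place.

P₂O₅ per acre = 94 × 20% = 18.8 kg.
Elemental P = 18.8 × 0.4364 = 8.20432 kg per acre.
Convert to per hectare: 8.20432 × 2.471 = 20.2729 kg.

20.3 kg P per hectare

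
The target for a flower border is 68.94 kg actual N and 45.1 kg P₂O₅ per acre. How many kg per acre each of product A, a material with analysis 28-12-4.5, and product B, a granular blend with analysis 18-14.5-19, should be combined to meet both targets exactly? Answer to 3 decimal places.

Per-acre balance (a = product A, b = product B):
N: 0.28·a + 0.18·b = 68.94
P₂O₅: 0.12·a + 0.145·b = 45.1
From row1: a = (68.94 − 0.18·b) / 0.28.
Into row2: 0.12·(68.94 − 0.18·b)/0.28 + 0.145·b = 45.1 → b = 229.2211, a = 98.8579.

98.858 kg product A, 229.221 kg product B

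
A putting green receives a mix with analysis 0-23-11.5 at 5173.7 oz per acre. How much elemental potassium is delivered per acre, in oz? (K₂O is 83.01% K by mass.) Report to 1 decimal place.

493.9 oz K per acre

K₂O per acre = 5173.7 × 11.5% = 594.976 oz.
Elemental K = 594.976 × 0.8301 = 493.889 oz per acre.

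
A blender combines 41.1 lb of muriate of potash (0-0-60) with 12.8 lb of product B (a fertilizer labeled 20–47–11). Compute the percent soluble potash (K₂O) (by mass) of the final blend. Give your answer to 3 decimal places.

48.364% K₂O

Total mass = 41.1 + 12.8 = 53.9 lb.
K₂O mass = 60%×41.1 + 11%×12.8 = 26.068 lb.
% K₂O = 26.068 / 53.9 = 48.3636%.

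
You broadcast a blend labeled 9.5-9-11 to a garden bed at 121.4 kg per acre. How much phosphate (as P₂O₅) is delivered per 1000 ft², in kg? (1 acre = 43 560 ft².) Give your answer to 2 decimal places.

0.25 kg P₂O₅ per thousand sq ft

P₂O₅ per acre = 121.4 × 9% = 10.926 kg.
Convert to per 1000 ft²: 10.926 × 0.0229568 = 0.250826 kg.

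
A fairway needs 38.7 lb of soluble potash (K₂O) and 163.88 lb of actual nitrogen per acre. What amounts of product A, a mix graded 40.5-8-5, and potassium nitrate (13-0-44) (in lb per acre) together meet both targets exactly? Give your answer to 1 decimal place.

Per-acre balance (a = product A, b = potassium nitrate):
K₂O: 0.05·a + 0.44·b = 38.7
N: 0.405·a + 0.13·b = 163.88
From row1: a = (38.7 − 0.44·b) / 0.05.
Into row2: 0.405·(38.7 − 0.44·b)/0.05 + 0.13·b = 163.88 → b = 43.5614, a = 390.659.

390.7 lb product A, 43.6 lb potassium nitrate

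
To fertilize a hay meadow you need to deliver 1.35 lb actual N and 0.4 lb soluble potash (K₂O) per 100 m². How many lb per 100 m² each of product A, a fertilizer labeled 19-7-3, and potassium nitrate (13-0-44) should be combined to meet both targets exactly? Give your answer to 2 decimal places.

6.80 lb product A, 0.45 lb potassium nitrate

Let a = lb of product A, b = lb of potassium nitrate (per 100 m²).
N: 0.19·a + 0.13·b = 1.35
K₂O: 0.03·a + 0.44·b = 0.4
From row1: a = (1.35 − 0.13·b) / 0.19.
Into row2: 0.03·(1.35 − 0.13·b)/0.19 + 0.44·b = 0.4 → b = 0.44542, a = 6.8005.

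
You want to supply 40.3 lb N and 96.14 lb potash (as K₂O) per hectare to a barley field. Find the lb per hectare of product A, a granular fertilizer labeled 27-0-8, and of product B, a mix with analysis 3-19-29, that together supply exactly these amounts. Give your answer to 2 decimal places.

115.98 lb product A, 299.52 lb product B

Per-hectare balance (a = product A, b = product B):
N: 0.27·a + 0.03·b = 40.3
K₂O: 0.08·a + 0.29·b = 96.14
From row1: a = (40.3 − 0.03·b) / 0.27.
Into row2: 0.08·(40.3 − 0.03·b)/0.27 + 0.29·b = 96.14 → b = 299.523, a = 115.979.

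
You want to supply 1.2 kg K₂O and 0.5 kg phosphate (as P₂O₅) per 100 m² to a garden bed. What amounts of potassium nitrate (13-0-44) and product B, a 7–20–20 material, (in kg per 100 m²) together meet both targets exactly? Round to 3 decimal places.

1.591 kg potassium nitrate, 2.500 kg product B

Per-100 m² balance (a = potassium nitrate, b = product B):
K₂O: 0.44·a + 0.2·b = 1.2
P₂O₅: 0·a + 0.2·b = 0.5
Solving simultaneously: a = 1.59091, b = 2.5.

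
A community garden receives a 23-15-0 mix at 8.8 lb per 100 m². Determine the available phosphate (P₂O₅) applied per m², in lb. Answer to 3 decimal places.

0.013 lb P₂O₅ per sq m

P₂O₅ per 100 m² = 8.8 × 15% = 1.32 lb.
Convert to per m²: 1.32 × 0.01 = 0.0132 lb.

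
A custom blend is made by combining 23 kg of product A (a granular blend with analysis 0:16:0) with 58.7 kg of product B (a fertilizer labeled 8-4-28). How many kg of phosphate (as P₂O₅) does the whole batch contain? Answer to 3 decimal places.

P₂O₅ mass = 16%×23 + 4%×58.7 = 6.028 kg.

6.028 kg P₂O₅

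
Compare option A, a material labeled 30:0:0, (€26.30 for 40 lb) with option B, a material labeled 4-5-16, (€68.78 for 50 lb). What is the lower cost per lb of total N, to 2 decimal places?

option A: N per bag = 40 × 30% = 12 lb; cost = 26.30 / 12 = €2.1917/lb N.
option B: N per bag = 50 × 4% = 2 lb; cost = 68.78 / 2 = €34.3900/lb N.
option A is cheaper.

€2.19 per lb N (option A)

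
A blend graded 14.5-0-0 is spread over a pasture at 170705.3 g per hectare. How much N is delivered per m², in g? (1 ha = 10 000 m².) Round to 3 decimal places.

nitrogen per hectare = 170705.3 × 14.5% = 24752.3 g.
Convert to per m²: 24752.3 × 0.0001 = 2.47523 g.

2.475 g N per sq m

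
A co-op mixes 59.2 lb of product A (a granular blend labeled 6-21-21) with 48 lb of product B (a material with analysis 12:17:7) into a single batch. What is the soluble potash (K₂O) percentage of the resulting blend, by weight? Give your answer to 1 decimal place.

Total mass = 59.2 + 48 = 107.2 lb.
K₂O mass = 21%×59.2 + 7%×48 = 15.792 lb.
% K₂O = 15.792 / 107.2 = 14.7313%.

14.7% K₂O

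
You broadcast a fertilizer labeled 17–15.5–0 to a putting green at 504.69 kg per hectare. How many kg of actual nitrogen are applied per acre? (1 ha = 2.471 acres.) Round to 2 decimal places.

nitrogen per hectare = 504.69 × 17% = 85.7973 kg.
Convert to per acre: 85.7973 × 0.404694 = 34.7217 kg.

34.72 kg N per acre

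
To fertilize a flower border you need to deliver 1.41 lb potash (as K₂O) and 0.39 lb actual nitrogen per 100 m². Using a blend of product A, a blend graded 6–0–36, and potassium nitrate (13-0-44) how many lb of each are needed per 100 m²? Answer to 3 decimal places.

With a, b = lb per 100 m² of product A and potassium nitrate:
K₂O: 0.36·a + 0.44·b = 1.41
N: 0.06·a + 0.13·b = 0.39
Solving simultaneously: a = 0.573529, b = 2.73529.

0.574 lb product A, 2.735 lb potassium nitrate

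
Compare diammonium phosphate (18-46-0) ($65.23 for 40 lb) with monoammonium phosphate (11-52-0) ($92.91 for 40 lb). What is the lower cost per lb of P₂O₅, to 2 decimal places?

$3.55 per lb P₂O₅ (diammonium phosphate)

diammonium phosphate: P₂O₅ per bag = 40 × 46% = 18.4 lb; cost = 65.23 / 18.4 = $3.5451/lb P₂O₅.
monoammonium phosphate: P₂O₅ per bag = 40 × 52% = 20.8 lb; cost = 92.91 / 20.8 = $4.4668/lb P₂O₅.
diammonium phosphate is cheaper.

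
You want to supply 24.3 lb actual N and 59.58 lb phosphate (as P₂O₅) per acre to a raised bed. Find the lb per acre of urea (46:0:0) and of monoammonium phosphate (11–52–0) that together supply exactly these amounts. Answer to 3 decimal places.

25.427 lb urea, 114.577 lb monoammonium phosphate

Per-acre balance (a = urea, b = monoammonium phosphate):
N: 0.46·a + 0.11·b = 24.3
P₂O₅: 0·a + 0.52·b = 59.58
Solving simultaneously: a = 25.4273, b = 114.5769.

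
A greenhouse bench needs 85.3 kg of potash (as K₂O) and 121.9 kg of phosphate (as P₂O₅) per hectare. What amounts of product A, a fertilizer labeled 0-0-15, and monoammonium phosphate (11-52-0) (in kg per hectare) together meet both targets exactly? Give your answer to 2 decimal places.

With a, b = kg per hectare of product A and monoammonium phosphate:
K₂O: 0.15·a + 0·b = 85.3
P₂O₅: 0·a + 0.52·b = 121.9
Solving simultaneously: a = 568.667, b = 234.423.

568.67 kg product A, 234.42 kg monoammonium phosphate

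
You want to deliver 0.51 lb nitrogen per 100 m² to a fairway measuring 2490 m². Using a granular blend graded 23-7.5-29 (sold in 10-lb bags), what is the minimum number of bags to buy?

6 bags

Product per 100 m² = 0.51 / 23% = 2.21739 lb.
Total product = 2.21739 × 2490 / 100 = 55.213 lb.
Bags = ⌈55.213 / 10⌉ = 6.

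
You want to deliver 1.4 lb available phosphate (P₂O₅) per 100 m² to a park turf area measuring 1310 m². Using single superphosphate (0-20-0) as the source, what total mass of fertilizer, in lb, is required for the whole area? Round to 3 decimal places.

91.700 lb

Product per 100 m² = 1.4 / 20% = 7 lb.
Total product = 7 × 1310 / 100 = 91.7 lb.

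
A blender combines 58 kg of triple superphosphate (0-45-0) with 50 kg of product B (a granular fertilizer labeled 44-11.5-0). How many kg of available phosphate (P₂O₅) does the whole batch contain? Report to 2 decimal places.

P₂O₅ mass = 45%×58 + 11.5%×50 = 31.85 kg.

31.85 kg P₂O₅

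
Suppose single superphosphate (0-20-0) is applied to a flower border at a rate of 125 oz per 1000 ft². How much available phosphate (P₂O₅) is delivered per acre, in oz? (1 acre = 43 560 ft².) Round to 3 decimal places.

1089.000 oz P₂O₅ per acre

P₂O₅ per 1000 ft² = 125 × 20% = 25 oz.
Convert to per acre: 25 × 43.56 = 1089 oz.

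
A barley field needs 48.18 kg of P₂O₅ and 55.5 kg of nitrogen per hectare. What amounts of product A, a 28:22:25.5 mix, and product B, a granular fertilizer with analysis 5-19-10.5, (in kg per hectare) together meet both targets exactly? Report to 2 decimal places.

192.80 kg product A, 30.34 kg product B

With a, b = kg per hectare of product A and product B:
P₂O₅: 0.22·a + 0.19·b = 48.18
N: 0.28·a + 0.05·b = 55.5
Eliminate b: (row1) − 0.19/0.05·(row2) → -0.844·a = -162.72, so a = 192.796.
Then b = (55.5 − 0.28·192.796) / 0.05 = 30.3412.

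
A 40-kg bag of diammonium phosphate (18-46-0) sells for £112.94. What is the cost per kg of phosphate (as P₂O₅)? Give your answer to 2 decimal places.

P₂O₅ in bag = 40 × 46% = 18.4 kg.
Cost per kg P₂O₅ = £112.94 / 18.4 = £6.1380.

£6.14 per kg P₂O₅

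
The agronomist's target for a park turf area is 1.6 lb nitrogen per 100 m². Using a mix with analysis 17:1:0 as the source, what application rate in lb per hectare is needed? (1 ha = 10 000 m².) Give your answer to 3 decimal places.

Product per 100 m² = 1.6 / 17% = 9.41176 lb.
Convert to per hectare: 9.41176 × 100 = 941.17647 lb.

941.176 lb of product per hectare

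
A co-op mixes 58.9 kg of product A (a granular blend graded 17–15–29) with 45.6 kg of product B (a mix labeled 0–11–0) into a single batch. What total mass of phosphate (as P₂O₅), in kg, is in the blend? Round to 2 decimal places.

13.85 kg P₂O₅

P₂O₅ mass = 15%×58.9 + 11%×45.6 = 13.851 kg.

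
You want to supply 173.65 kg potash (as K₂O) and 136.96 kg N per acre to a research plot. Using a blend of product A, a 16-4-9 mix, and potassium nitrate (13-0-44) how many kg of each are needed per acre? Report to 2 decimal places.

642.04 kg product A, 263.33 kg potassium nitrate

Per-acre balance (a = product A, b = potassium nitrate):
K₂O: 0.09·a + 0.44·b = 173.65
N: 0.16·a + 0.13·b = 136.96
Eliminate b: (row1) − 0.44/0.13·(row2) → -0.451538·a = -289.907, so a = 642.043.
Then b = (136.96 − 0.16·642.043) / 0.13 = 263.332.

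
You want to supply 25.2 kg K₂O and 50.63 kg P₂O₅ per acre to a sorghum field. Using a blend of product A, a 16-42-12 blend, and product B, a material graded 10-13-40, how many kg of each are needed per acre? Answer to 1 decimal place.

111.4 kg product A, 29.6 kg product B

Let a = kg of product A, b = kg of product B (per acre).
K₂O: 0.12·a + 0.4·b = 25.2
P₂O₅: 0.42·a + 0.13·b = 50.63
Solving simultaneously: a = 111.391, b = 29.5827.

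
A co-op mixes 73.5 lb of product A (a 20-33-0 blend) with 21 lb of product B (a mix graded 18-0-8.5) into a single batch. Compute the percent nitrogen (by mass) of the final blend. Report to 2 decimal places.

Total mass = 73.5 + 21 = 94.5 lb.
N mass = 20%×73.5 + 18%×21 = 18.48 lb.
% N = 18.48 / 94.5 = 19.5556%.

19.56% N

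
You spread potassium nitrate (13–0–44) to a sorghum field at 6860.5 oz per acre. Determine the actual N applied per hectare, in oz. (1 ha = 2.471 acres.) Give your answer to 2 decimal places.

2203.80 oz N per hectare

nitrogen per acre = 6860.5 × 13% = 891.865 oz.
Convert to per hectare: 891.865 × 2.471 = 2203.798 oz.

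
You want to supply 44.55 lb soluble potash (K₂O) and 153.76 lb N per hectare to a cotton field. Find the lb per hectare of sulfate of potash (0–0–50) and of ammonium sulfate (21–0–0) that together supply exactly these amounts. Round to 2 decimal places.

With a, b = lb per hectare of sulfate of potash and ammonium sulfate:
K₂O: 0.5·a + 0·b = 44.55
N: 0·a + 0.21·b = 153.76
Solving simultaneously: a = 89.1, b = 732.1905.

89.10 lb sulfate of potash, 732.19 lb ammonium sulfate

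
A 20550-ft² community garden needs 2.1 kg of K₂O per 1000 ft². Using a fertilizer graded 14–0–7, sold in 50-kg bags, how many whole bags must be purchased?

13 bags

Product per 1000 ft² = 2.1 / 7% = 30 kg.
Total product = 30 × 20550 / 1000 = 616.5 kg.
Bags = ⌈616.5 / 50⌉ = 13.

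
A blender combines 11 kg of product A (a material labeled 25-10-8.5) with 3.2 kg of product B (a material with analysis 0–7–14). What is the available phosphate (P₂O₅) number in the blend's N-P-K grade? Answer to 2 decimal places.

Total mass = 11 + 3.2 = 14.2 kg.
P₂O₅ mass = 10%×11 + 7%×3.2 = 1.324 kg.
% P₂O₅ = 1.324 / 14.2 = 9.32394%.

9.32% P₂O₅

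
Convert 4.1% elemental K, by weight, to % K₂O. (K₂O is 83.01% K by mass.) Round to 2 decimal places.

4.94% K₂O

%K₂O = 4.1 / 0.8301 = 4.93916%.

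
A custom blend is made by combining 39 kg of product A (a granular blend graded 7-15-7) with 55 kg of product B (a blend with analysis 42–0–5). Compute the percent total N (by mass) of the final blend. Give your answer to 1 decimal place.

Total mass = 39 + 55 = 94 kg.
N mass = 7%×39 + 42%×55 = 25.83 kg.
% N = 25.83 / 94 = 27.4787%.

27.5% N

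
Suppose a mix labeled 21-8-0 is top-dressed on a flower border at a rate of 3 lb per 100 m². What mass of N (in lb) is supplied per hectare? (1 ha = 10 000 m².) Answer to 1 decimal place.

63.0 lb N per hectare

nitrogen per 100 m² = 3 × 21% = 0.63 lb.
Convert to per hectare: 0.63 × 100 = 63 lb.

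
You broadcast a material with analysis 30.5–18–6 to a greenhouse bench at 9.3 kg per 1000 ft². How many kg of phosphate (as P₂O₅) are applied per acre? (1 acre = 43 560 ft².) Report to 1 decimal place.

P₂O₅ per 1000 ft² = 9.3 × 18% = 1.674 kg.
Convert to per acre: 1.674 × 43.56 = 72.9194 kg.

72.9 kg P₂O₅ per acre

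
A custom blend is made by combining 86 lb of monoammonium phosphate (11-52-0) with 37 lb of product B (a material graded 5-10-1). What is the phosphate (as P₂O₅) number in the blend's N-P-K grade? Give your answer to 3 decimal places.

39.366% P₂O₅

Total mass = 86 + 37 = 123 lb.
P₂O₅ mass = 52%×86 + 10%×37 = 48.42 lb.
% P₂O₅ = 48.42 / 123 = 39.3659%.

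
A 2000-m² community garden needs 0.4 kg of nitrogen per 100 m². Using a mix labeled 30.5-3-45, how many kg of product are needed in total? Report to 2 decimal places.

26.23 kg

Product per 100 m² = 0.4 / 30.5% = 1.31148 kg.
Total product = 1.31148 × 2000 / 100 = 26.2295 kg.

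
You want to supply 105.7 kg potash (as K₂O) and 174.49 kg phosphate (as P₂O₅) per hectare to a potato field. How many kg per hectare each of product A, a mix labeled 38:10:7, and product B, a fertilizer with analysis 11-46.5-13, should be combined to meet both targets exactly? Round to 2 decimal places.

With a, b = kg per hectare of product A and product B:
K₂O: 0.07·a + 0.13·b = 105.7
P₂O₅: 0.1·a + 0.465·b = 174.49
From row1: a = (105.7 − 0.13·b) / 0.07.
Into row2: 0.1·(105.7 − 0.13·b)/0.07 + 0.465·b = 174.49 → b = 84.1074, a = 1353.801.

1353.80 kg product A, 84.11 kg product B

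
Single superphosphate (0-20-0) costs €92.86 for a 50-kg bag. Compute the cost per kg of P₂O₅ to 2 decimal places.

P₂O₅ in bag = 50 × 20% = 10 kg.
Cost per kg P₂O₅ = €92.86 / 10 = €9.2860.

€9.29 per kg P₂O₅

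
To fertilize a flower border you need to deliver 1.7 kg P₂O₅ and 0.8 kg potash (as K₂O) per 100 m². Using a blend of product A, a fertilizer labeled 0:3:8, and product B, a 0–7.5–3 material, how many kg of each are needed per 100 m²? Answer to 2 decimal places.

With a, b = kg per 100 m² of product A and product B:
P₂O₅: 0.03·a + 0.075·b = 1.7
K₂O: 0.08·a + 0.03·b = 0.8
Eliminate b: (row1) − 0.075/0.03·(row2) → -0.17·a = -0.3, so a = 1.76471.
Then b = (0.8 − 0.08·1.76471) / 0.03 = 21.9608.

1.76 kg product A, 21.96 kg product B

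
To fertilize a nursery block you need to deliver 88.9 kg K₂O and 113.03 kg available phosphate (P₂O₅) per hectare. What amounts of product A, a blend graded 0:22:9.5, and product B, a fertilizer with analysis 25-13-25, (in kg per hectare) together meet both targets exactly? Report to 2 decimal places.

With a, b = kg per hectare of product A and product B:
K₂O: 0.095·a + 0.25·b = 88.9
P₂O₅: 0.22·a + 0.13·b = 113.03
Solving simultaneously: a = 391.571, b = 206.803.

391.57 kg product A, 206.80 kg product B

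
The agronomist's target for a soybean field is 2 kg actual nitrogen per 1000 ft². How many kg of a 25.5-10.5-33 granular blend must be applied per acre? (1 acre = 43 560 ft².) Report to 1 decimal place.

341.6 kg of product per acre

Product per 1000 ft² = 2 / 25.5% = 7.84314 kg.
Convert to per acre: 7.84314 × 43.56 = 341.647 kg.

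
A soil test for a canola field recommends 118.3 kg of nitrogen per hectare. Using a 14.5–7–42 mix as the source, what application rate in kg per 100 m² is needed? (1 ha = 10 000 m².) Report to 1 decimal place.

Product per hectare = 118.3 / 14.5% = 815.862 kg.
Convert to per 100 m²: 815.862 × 0.01 = 8.15862 kg.

8.2 kg of product per hundred sq m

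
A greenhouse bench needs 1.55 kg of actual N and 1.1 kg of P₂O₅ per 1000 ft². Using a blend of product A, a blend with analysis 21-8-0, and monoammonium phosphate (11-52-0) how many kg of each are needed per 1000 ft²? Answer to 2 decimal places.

Per-1000 ft² balance (a = product A, b = monoammonium phosphate):
N: 0.21·a + 0.11·b = 1.55
P₂O₅: 0.08·a + 0.52·b = 1.1
Eliminate b: (row1) − 0.11/0.52·(row2) → 0.193077·a = 1.31731, so a = 6.82271.
Then b = (1.1 − 0.08·6.82271) / 0.52 = 1.06574.

6.82 kg product A, 1.07 kg monoammonium phosphate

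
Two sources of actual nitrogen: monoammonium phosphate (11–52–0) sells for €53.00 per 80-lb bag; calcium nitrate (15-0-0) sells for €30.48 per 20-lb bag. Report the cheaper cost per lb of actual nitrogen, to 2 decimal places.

monoammonium phosphate: N per bag = 80 × 11% = 8.8 lb; cost = 53.00 / 8.8 = €6.0227/lb N.
calcium nitrate: N per bag = 20 × 15% = 3 lb; cost = 30.48 / 3 = €10.1600/lb N.
monoammonium phosphate is cheaper.

€6.02 per lb N (monoammonium phosphate)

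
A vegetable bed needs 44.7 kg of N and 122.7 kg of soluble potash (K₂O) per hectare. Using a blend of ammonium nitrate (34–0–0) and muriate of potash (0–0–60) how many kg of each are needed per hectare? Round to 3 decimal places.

Let a = kg of ammonium nitrate, b = kg of muriate of potash (per hectare).
N: 0.34·a + 0·b = 44.7
K₂O: 0·a + 0.6·b = 122.7
Solving simultaneously: a = 131.4706, b = 204.5.

131.471 kg ammonium nitrate, 204.500 kg muriate of potash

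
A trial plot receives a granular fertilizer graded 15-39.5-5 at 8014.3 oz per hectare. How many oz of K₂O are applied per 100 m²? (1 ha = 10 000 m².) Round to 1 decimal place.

4.0 oz K₂O per hundred sq m

K₂O per hectare = 8014.3 × 5% = 400.715 oz.
Convert to per 100 m²: 400.715 × 0.01 = 4.00715 oz.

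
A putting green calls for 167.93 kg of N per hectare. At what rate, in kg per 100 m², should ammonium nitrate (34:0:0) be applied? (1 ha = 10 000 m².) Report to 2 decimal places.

4.94 kg of product per hundred sq m

Product per hectare = 167.93 / 34% = 493.912 kg.
Convert to per 100 m²: 493.912 × 0.01 = 4.93912 kg.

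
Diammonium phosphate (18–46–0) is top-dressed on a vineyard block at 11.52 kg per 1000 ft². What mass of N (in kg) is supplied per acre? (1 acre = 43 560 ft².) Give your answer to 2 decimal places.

90.33 kg N per acre

nitrogen per 1000 ft² = 11.52 × 18% = 2.0736 kg.
Convert to per acre: 2.0736 × 43.56 = 90.326 kg.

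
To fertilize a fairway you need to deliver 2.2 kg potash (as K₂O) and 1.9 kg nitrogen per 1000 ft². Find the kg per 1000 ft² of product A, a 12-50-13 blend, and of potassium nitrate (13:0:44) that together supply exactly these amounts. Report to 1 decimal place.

Per-1000 ft² balance (a = product A, b = potassium nitrate):
K₂O: 0.13·a + 0.44·b = 2.2
N: 0.12·a + 0.13·b = 1.9
Eliminate a: (row1) − 0.13/0.12·(row2) → 0.299167·b = 0.141667, so b = 0.473538.
Back-substitute: a = (2.2 − 0.44·0.473538) / 0.13 = 15.3203.

15.3 kg product A, 0.5 kg potassium nitrate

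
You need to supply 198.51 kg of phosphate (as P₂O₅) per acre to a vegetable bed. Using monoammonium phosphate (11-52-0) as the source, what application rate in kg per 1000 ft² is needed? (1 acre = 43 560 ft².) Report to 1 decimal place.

8.8 kg of product per thousand sq ft

Product per acre = 198.51 / 52% = 381.75 kg.
Convert to per 1000 ft²: 381.75 × 0.0229568 = 8.76377 kg.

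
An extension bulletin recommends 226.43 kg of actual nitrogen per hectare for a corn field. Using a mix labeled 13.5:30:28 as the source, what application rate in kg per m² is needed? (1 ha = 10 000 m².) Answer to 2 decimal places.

Product per hectare = 226.43 / 13.5% = 1677.26 kg.
Convert to per m²: 1677.26 × 0.0001 = 0.167726 kg.

0.17 kg of product per sq m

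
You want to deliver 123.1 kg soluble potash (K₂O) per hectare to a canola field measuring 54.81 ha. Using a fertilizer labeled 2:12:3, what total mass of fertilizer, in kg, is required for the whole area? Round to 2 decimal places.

224903.70 kg

Product per hectare = 123.1 / 3% = 4103.33 kg.
Total product = 4103.33 × 54.81 = 224903.7 kg.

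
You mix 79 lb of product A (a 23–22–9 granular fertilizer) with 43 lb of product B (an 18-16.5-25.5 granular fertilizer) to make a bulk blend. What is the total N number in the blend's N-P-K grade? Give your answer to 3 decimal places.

Total mass = 79 + 43 = 122 lb.
N mass = 23%×79 + 18%×43 = 25.91 lb.
% N = 25.91 / 122 = 21.2377%.

21.238% N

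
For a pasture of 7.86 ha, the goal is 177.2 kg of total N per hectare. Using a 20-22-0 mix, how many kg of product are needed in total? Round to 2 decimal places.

6963.96 kg

Product per hectare = 177.2 / 20% = 886 kg.
Total product = 886 × 7.86 = 6963.96 kg.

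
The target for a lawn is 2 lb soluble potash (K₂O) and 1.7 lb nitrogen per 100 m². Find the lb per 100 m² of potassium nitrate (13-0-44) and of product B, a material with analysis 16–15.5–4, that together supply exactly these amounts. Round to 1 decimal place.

Per-100 m² balance (a = potassium nitrate, b = product B):
K₂O: 0.44·a + 0.04·b = 2
N: 0.13·a + 0.16·b = 1.7
Eliminate a: (row1) − 0.44/0.13·(row2) → -0.501538·b = -3.75385, so b = 7.48466.
Back-substitute: a = (2 − 0.04·7.48466) / 0.44 = 3.86503.

3.9 lb potassium nitrate, 7.5 lb product B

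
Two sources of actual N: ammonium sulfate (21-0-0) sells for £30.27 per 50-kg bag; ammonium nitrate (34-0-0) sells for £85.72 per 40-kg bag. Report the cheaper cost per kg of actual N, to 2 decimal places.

ammonium sulfate: N per bag = 50 × 21% = 10.5 kg; cost = 30.27 / 10.5 = £2.8829/kg N.
ammonium nitrate: N per bag = 40 × 34% = 13.6 kg; cost = 85.72 / 13.6 = £6.3029/kg N.
ammonium sulfate is cheaper.

£2.88 per kg N (ammonium sulfate)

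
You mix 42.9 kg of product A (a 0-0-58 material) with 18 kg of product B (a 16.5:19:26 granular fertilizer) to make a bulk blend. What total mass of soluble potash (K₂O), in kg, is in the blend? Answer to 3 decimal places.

29.562 kg K₂O

K₂O mass = 58%×42.9 + 26%×18 = 29.562 kg.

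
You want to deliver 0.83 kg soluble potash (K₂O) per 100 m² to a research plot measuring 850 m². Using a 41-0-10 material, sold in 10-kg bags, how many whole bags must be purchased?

Product per 100 m² = 0.83 / 10% = 8.3 kg.
Total product = 8.3 × 850 / 100 = 70.55 kg.
Bags = ⌈70.55 / 10⌉ = 8.

8 bags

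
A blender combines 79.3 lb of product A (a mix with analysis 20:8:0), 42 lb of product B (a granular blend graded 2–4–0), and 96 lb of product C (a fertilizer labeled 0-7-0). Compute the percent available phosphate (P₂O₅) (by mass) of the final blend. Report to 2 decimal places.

6.79% P₂O₅

Total mass = 79.3 + 42 + 96 = 217.3 lb.
P₂O₅ mass = 8%×79.3 + 4%×42 + 7%×96 = 14.744 lb.
% P₂O₅ = 14.744 / 217.3 = 6.78509%.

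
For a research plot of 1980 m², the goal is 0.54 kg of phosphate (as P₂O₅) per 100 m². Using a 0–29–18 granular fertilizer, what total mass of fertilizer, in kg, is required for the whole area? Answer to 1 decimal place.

36.9 kg

Product per 100 m² = 0.54 / 29% = 1.86207 kg.
Total product = 1.86207 × 1980 / 100 = 36.869 kg.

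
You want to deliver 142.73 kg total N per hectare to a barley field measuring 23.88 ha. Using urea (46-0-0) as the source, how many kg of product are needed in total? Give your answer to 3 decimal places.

7409.549 kg

Product per hectare = 142.73 / 46% = 310.283 kg.
Total product = 310.283 × 23.88 = 7409.5487 kg.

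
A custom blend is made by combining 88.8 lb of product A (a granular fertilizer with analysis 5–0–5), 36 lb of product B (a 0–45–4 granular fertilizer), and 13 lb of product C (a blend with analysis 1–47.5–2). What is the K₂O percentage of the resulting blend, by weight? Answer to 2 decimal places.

4.46% K₂O

Total mass = 88.8 + 36 + 13 = 137.8 lb.
K₂O mass = 5%×88.8 + 4%×36 + 2%×13 = 6.14 lb.
% K₂O = 6.14 / 137.8 = 4.45573%.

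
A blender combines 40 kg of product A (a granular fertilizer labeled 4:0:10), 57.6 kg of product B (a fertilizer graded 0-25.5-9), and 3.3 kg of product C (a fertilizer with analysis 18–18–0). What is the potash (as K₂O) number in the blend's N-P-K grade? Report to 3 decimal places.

Total mass = 40 + 57.6 + 3.3 = 100.9 kg.
K₂O mass = 10%×40 + 9%×57.6 + 0%×3.3 = 9.184 kg.
% K₂O = 9.184 / 100.9 = 9.10208%.

9.102% K₂O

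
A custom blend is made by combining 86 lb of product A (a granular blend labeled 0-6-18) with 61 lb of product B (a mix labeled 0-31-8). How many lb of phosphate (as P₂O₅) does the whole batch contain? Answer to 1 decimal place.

24.1 lb P₂O₅

P₂O₅ mass = 6%×86 + 31%×61 = 24.07 lb.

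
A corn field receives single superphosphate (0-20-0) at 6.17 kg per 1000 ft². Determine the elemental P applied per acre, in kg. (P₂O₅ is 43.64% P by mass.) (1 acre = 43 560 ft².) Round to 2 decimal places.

23.46 kg P per acre

P₂O₅ per 1000 ft² = 6.17 × 20% = 1.234 kg.
Elemental P = 1.234 × 0.4364 = 0.538518 kg per 1000 ft².
Convert to per acre: 0.538518 × 43.56 = 23.4578 kg.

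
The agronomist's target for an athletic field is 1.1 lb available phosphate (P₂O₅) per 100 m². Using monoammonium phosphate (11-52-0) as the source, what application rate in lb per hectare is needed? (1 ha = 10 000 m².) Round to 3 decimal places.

Product per 100 m² = 1.1 / 52% = 2.11538 lb.
Convert to per hectare: 2.11538 × 100 = 211.53846 lb.

211.538 lb of product per hectare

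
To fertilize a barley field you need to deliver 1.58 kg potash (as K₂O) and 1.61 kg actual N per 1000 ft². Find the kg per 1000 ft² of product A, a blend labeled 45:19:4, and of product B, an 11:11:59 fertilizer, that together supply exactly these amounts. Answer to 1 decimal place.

With a, b = kg per 1000 ft² of product A and product B:
K₂O: 0.04·a + 0.59·b = 1.58
N: 0.45·a + 0.11·b = 1.61
From row1: a = (1.58 − 0.59·b) / 0.04.
Into row2: 0.45·(1.58 − 0.59·b)/0.04 + 0.11·b = 1.61 → b = 2.47645, a = 2.97242.

3.0 kg product A, 2.5 kg product B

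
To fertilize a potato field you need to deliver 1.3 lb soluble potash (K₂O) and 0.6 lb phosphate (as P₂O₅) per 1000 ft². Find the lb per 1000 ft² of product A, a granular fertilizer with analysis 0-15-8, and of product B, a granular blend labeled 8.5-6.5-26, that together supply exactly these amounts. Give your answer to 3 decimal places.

Let a = lb of product A, b = lb of product B (per 1000 ft²).
K₂O: 0.08·a + 0.26·b = 1.3
P₂O₅: 0.15·a + 0.065·b = 0.6
Eliminate b: (row1) − 0.26/0.065·(row2) → -0.52·a = -1.1, so a = 2.11538.
Then b = (0.6 − 0.15·2.11538) / 0.065 = 4.34911.

2.115 lb product A, 4.349 lb product B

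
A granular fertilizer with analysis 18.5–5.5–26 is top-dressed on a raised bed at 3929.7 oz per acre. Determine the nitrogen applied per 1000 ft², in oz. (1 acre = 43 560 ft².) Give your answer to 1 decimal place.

nitrogen per acre = 3929.7 × 18.5% = 726.995 oz.
Convert to per 1000 ft²: 726.995 × 0.0229568 = 16.6895 oz.

16.7 oz N per thousand sq ft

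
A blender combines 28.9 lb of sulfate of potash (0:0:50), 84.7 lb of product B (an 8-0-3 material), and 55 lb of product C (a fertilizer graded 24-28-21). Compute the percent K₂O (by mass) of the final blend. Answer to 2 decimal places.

16.93% K₂O

Total mass = 28.9 + 84.7 + 55 = 168.6 lb.
K₂O mass = 50%×28.9 + 3%×84.7 + 21%×55 = 28.541 lb.
% K₂O = 28.541 / 168.6 = 16.9282%.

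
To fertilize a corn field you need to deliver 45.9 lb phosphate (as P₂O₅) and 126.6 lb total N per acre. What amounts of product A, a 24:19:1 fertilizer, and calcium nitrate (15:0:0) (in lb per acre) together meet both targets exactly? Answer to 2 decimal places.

241.58 lb product A, 457.47 lb calcium nitrate

Let a = lb of product A, b = lb of calcium nitrate (per acre).
P₂O₅: 0.19·a + 0·b = 45.9
N: 0.24·a + 0.15·b = 126.6
Eliminate a: (row1) − 0.19/0.24·(row2) → -0.11875·b = -54.325, so b = 457.474.
Back-substitute: a = (45.9 − 0·457.474) / 0.19 = 241.579.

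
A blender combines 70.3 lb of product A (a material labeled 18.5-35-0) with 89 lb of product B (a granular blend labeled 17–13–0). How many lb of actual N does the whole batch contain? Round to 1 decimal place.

28.1 lb N

N mass = 18.5%×70.3 + 17%×89 = 28.1355 lb.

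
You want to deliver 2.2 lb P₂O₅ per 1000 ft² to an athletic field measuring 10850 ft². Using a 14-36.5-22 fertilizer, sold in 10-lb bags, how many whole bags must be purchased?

Product per 1000 ft² = 2.2 / 36.5% = 6.0274 lb.
Total product = 6.0274 × 10850 / 1000 = 65.3973 lb.
Bags = ⌈65.3973 / 10⌉ = 7.

7 bags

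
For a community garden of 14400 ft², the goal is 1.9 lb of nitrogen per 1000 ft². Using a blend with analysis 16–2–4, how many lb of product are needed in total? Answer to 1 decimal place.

Product per 1000 ft² = 1.9 / 16% = 11.875 lb.
Total product = 11.875 × 14400 / 1000 = 171 lb.

171.0 lb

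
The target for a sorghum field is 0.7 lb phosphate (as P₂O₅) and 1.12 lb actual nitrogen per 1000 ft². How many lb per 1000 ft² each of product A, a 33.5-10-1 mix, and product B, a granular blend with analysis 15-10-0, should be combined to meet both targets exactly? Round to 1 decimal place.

0.4 lb product A, 6.6 lb product B

Let a = lb of product A, b = lb of product B (per 1000 ft²).
P₂O₅: 0.1·a + 0.1·b = 0.7
N: 0.335·a + 0.15·b = 1.12
Solving simultaneously: a = 0.378378, b = 6.62162.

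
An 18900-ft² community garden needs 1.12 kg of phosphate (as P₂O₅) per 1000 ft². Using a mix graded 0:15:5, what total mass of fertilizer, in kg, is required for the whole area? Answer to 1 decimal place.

Product per 1000 ft² = 1.12 / 15% = 7.46667 kg.
Total product = 7.46667 × 18900 / 1000 = 141.12 kg.

141.1 kg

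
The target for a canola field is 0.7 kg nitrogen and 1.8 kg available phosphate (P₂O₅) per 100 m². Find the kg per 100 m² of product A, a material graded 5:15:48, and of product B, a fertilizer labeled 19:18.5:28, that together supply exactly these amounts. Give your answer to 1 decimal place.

Let a = kg of product A, b = kg of product B (per 100 m²).
N: 0.05·a + 0.19·b = 0.7
P₂O₅: 0.15·a + 0.185·b = 1.8
Solving simultaneously: a = 11.039, b = 0.779221.

11.0 kg product A, 0.8 kg product B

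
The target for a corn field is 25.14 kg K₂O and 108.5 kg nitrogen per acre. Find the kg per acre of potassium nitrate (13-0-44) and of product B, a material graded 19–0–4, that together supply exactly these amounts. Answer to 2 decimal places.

Per-acre balance (a = potassium nitrate, b = product B):
K₂O: 0.44·a + 0.04·b = 25.14
N: 0.13·a + 0.19·b = 108.5
Solving simultaneously: a = 5.56888, b = 567.242.

5.57 kg potassium nitrate, 567.24 kg product B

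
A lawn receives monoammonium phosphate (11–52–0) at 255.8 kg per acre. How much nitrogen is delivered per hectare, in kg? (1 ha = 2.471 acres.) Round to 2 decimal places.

69.53 kg N per hectare

nitrogen per acre = 255.8 × 11% = 28.138 kg.
Convert to per hectare: 28.138 × 2.471 = 69.529 kg.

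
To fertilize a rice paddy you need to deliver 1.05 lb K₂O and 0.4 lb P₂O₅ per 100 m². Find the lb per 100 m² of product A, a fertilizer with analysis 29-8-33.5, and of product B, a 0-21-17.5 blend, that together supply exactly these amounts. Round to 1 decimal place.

2.7 lb product A, 0.9 lb product B

With a, b = lb per 100 m² of product A and product B:
K₂O: 0.335·a + 0.175·b = 1.05
P₂O₅: 0.08·a + 0.21·b = 0.4
Solving simultaneously: a = 2.67081, b = 0.887311.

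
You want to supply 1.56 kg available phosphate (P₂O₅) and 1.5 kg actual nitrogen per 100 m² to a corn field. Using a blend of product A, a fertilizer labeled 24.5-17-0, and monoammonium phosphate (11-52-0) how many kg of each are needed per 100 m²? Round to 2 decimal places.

5.60 kg product A, 1.17 kg monoammonium phosphate

With a, b = kg per 100 m² of product A and monoammonium phosphate:
P₂O₅: 0.17·a + 0.52·b = 1.56
N: 0.245·a + 0.11·b = 1.5
Solving simultaneously: a = 5.59706, b = 1.17019.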